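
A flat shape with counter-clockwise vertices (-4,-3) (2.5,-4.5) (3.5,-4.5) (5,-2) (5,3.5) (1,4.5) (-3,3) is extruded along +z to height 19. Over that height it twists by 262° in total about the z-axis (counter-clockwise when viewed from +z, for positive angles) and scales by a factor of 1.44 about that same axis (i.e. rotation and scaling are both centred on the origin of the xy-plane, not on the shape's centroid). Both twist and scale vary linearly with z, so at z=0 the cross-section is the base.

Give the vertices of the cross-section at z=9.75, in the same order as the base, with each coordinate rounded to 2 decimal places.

Cross-section at z=9.75: (6.06,-0.93) (1.79,6.05) (0.93,6.93) (-2.54,6.09) (-7.35,1.37) (-4.80,-2.99) (-0.05,-5.20)

t = z/height = 9.75/19 = 0.513158
s = 1 + (scale-1)·z/height = 1 + (1.44-1)·9.75/19 = 1.225789
θ = twist·z/height = 262°·9.75/19 = 134.4474° = 2.346549 rad
cos θ = -0.700254, sin θ = 0.713894 (intermediates below are computed at full precision and shown rounded to 5 d.p.)
v1: (-4,-3) → rotate → (4.94270,-0.75481) → ×s → (6.05871,-0.92524) → (6.06,-0.93)
v2: (2.5,-4.5) → rotate → (1.46189,4.93588) → ×s → (1.79197,6.05035) → (1.79,6.05)
v3: (3.5,-4.5) → rotate → (0.76163,5.64977) → ×s → (0.93360,6.92543) → (0.93,6.93)
v4: (5,-2) → rotate → (-2.07348,4.96998) → ×s → (-2.54165,6.09215) → (-2.54,6.09)
v5: (5,3.5) → rotate → (-5.99990,1.11858) → ×s → (-7.35461,1.37115) → (-7.35,1.37)
v6: (1,4.5) → rotate → (-3.91278,-2.43725) → ×s → (-4.79624,-2.98755) → (-4.80,-2.99)
v7: (-3,3) → rotate → (-0.04092,-4.24244) → ×s → (-0.05016,-5.20034) → (-0.05,-5.20)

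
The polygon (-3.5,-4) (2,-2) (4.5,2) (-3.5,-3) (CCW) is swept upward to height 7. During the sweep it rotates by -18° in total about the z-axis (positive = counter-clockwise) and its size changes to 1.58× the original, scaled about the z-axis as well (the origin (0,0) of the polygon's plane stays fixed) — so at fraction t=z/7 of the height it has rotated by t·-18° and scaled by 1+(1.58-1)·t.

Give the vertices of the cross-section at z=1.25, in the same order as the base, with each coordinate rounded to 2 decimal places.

Cross-section at z=1.25: (-4.10,-4.19) (2.08,-2.33) (5.08,1.93) (-4.04,-3.09)

t = z/height = 1.25/7 = 0.178571
s = 1 + (scale-1)·z/height = 1 + (1.58-1)·1.25/7 = 1.103571
θ = twist·z/height = -18°·1.25/7 = -3.2143° = -0.056100 rad
cos θ = 0.998427, sin θ = -0.056070 (intermediates below are computed at full precision and shown rounded to 5 d.p.)
v1: (-3.5,-4) → rotate → (-3.71878,-3.79746) → ×s → (-4.10393,-4.19077) → (-4.10,-4.19)
v2: (2,-2) → rotate → (1.88471,-2.10899) → ×s → (2.07992,-2.32743) → (2.08,-2.33)
v3: (4.5,2) → rotate → (4.60506,1.74454) → ×s → (5.08201,1.92522) → (5.08,1.93)
v4: (-3.5,-3) → rotate → (-3.66271,-2.79903) → ×s → (-4.04206,-3.08893) → (-4.04,-3.09)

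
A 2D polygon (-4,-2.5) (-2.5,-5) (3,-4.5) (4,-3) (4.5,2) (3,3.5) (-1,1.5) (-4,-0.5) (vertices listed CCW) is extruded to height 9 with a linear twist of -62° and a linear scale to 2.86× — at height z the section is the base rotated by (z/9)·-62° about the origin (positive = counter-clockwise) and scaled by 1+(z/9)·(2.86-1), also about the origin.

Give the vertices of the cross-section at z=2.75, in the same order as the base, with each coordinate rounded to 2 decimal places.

t = z/height = 2.75/9 = 0.305556
s = 1 + (scale-1)·z/height = 1 + (2.86-1)·2.75/9 = 1.568333
θ = twist·z/height = -62°·2.75/9 = -18.9444° = -0.330643 rad
cos θ = 0.945834, sin θ = -0.324651 (intermediates below are computed at full precision and shown rounded to 5 d.p.)
v1: (-4,-2.5) → rotate → (-4.59496,-1.06598) → ×s → (-7.20643,-1.67181) → (-7.21,-1.67)
v2: (-2.5,-5) → rotate → (-3.98784,-3.91754) → ×s → (-6.25426,-6.14401) → (-6.25,-6.14)
v3: (3,-4.5) → rotate → (1.37657,-5.23021) → ×s → (2.15892,-8.20271) → (2.16,-8.20)
v4: (4,-3) → rotate → (2.80938,-4.13611) → ×s → (4.40605,-6.48679) → (4.41,-6.49)
v5: (4.5,2) → rotate → (4.90555,0.43074) → ×s → (7.69354,0.67554) → (7.69,0.68)
v6: (3,3.5) → rotate → (3.97378,2.33646) → ×s → (6.23221,3.66436) → (6.23,3.66)
v7: (-1,1.5) → rotate → (-0.45886,1.74340) → ×s → (-0.71964,2.73424) → (-0.72,2.73)
v8: (-4,-0.5) → rotate → (-3.94566,0.82569) → ×s → (-6.18811,1.29495) → (-6.19,1.29)

Cross-section at z=2.75: (-7.21,-1.67) (-6.25,-6.14) (2.16,-8.20) (4.41,-6.49) (7.69,0.68) (6.23,3.66) (-0.72,2.73) (-6.19,1.29)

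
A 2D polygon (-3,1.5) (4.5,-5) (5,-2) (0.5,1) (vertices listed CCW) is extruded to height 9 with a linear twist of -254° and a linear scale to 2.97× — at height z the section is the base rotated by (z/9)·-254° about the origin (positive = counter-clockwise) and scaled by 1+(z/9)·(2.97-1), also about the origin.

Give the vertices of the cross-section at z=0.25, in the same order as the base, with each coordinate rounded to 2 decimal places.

t = z/height = 0.25/9 = 0.0277778
s = 1 + (scale-1)·z/height = 1 + (2.97-1)·0.25/9 = 1.054722
θ = twist·z/height = -254°·0.25/9 = -7.0556° = -0.123143 rad
cos θ = 0.992428, sin θ = -0.122832 (intermediates below are computed at full precision and shown rounded to 5 d.p.)
v1: (-3,1.5) → rotate → (-2.79304,1.85714) → ×s → (-2.94588,1.95876) → (-2.95,1.96)
v2: (4.5,-5) → rotate → (3.85177,-5.51488) → ×s → (4.06254,-5.81667) → (4.06,-5.82)
v3: (5,-2) → rotate → (4.71647,-2.59901) → ×s → (4.97457,-2.74124) → (4.97,-2.74)
v4: (0.5,1) → rotate → (0.61905,0.93101) → ×s → (0.65292,0.98196) → (0.65,0.98)

Cross-section at z=0.25: (-2.95,1.96) (4.06,-5.82) (4.97,-2.74) (0.65,0.98)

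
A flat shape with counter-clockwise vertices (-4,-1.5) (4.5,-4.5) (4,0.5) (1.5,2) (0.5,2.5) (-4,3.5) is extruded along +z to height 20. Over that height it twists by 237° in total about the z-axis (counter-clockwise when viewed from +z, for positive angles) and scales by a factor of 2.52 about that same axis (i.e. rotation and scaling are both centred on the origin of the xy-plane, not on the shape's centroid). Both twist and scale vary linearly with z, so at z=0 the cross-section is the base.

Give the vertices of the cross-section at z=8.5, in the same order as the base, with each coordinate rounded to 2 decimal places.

t = z/height = 8.5/20 = 0.425
s = 1 + (scale-1)·z/height = 1 + (2.52-1)·8.5/20 = 1.646000
θ = twist·z/height = 237°·8.5/20 = 100.7250° = 1.757983 rad
cos θ = -0.186095, sin θ = 0.982532 (intermediates below are computed at full precision and shown rounded to 5 d.p.)
v1: (-4,-1.5) → rotate → (2.21818,-3.65098) → ×s → (3.65112,-6.00952) → (3.65,-6.01)
v2: (4.5,-4.5) → rotate → (3.58396,5.25882) → ×s → (5.89920,8.65602) → (5.90,8.66)
v3: (4,0.5) → rotate → (-1.23565,3.83708) → ×s → (-2.03388,6.31583) → (-2.03,6.32)
v4: (1.5,2) → rotate → (-2.24421,1.10161) → ×s → (-3.69396,1.81324) → (-3.69,1.81)
v5: (0.5,2.5) → rotate → (-2.54938,0.02603) → ×s → (-4.19627,0.04284) → (-4.20,0.04)
v6: (-4,3.5) → rotate → (-2.69448,-4.58146) → ×s → (-4.43511,-7.54108) → (-4.44,-7.54)

Cross-section at z=8.5: (3.65,-6.01) (5.90,8.66) (-2.03,6.32) (-3.69,1.81) (-4.20,0.04) (-4.44,-7.54)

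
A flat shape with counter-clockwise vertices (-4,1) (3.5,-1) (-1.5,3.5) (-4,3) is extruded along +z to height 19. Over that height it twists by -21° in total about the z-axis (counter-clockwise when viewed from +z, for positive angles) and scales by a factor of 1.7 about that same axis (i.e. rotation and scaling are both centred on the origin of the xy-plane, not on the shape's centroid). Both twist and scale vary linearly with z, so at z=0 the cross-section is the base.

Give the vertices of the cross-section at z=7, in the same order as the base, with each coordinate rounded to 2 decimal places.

Cross-section at z=7: (-4.82,1.92) (4.19,-1.84) (-1.28,4.62) (-4.48,4.42)

t = z/height = 7/19 = 0.368421
s = 1 + (scale-1)·z/height = 1 + (1.7-1)·7/19 = 1.257895
θ = twist·z/height = -21°·7/19 = -7.7368° = -0.135033 rad
cos θ = 0.990897, sin θ = -0.134623 (intermediates below are computed at full precision and shown rounded to 5 d.p.)
v1: (-4,1) → rotate → (-3.82896,1.52939) → ×s → (-4.81643,1.92381) → (-4.82,1.92)
v2: (3.5,-1) → rotate → (3.33352,-1.46208) → ×s → (4.19321,-1.83914) → (4.19,-1.84)
v3: (-1.5,3.5) → rotate → (-1.01516,3.67007) → ×s → (-1.27697,4.61657) → (-1.28,4.62)
v4: (-4,3) → rotate → (-3.55972,3.51118) → ×s → (-4.47775,4.41670) → (-4.48,4.42)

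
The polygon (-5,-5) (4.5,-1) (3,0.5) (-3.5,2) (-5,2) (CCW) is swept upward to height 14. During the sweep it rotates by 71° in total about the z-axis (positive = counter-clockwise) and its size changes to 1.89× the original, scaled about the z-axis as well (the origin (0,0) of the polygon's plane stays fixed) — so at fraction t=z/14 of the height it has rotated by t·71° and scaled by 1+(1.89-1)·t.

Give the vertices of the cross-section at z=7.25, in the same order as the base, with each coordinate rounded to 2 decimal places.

Cross-section at z=7.25: (-1.48,-10.22) (6.14,2.76) (3.07,3.21) (-5.84,-0.72) (-7.60,-2.03)

t = z/height = 7.25/14 = 0.517857
s = 1 + (scale-1)·z/height = 1 + (1.89-1)·7.25/14 = 1.460893
θ = twist·z/height = 71°·7.25/14 = 36.7679° = 0.641720 rad
cos θ = 0.801067, sin θ = 0.598574 (intermediates below are computed at full precision and shown rounded to 5 d.p.)
v1: (-5,-5) → rotate → (-1.01247,-6.99821) → ×s → (-1.47910,-10.22363) → (-1.48,-10.22)
v2: (4.5,-1) → rotate → (4.20338,1.89252) → ×s → (6.14068,2.76476) → (6.14,2.76)
v3: (3,0.5) → rotate → (2.10391,2.19626) → ×s → (3.07359,3.20850) → (3.07,3.21)
v4: (-3.5,2) → rotate → (-4.00088,-0.49288) → ×s → (-5.84486,-0.72004) → (-5.84,-0.72)
v5: (-5,2) → rotate → (-5.20249,-1.39074) → ×s → (-7.60027,-2.03172) → (-7.60,-2.03)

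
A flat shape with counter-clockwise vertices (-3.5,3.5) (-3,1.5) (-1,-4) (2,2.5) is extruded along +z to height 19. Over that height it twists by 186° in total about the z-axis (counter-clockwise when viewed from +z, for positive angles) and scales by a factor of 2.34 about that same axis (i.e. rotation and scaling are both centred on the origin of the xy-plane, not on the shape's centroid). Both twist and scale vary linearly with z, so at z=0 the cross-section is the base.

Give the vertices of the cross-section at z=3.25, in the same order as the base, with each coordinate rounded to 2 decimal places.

Cross-section at z=3.25: (-5.92,1.39) (-4.11,-0.38) (1.55,-4.83) (0.47,3.91)

t = z/height = 3.25/19 = 0.171053
s = 1 + (scale-1)·z/height = 1 + (2.34-1)·3.25/19 = 1.229211
θ = twist·z/height = 186°·3.25/19 = 31.8158° = 0.555290 rad
cos θ = 0.849747, sin θ = 0.527190 (intermediates below are computed at full precision and shown rounded to 5 d.p.)
v1: (-3.5,3.5) → rotate → (-4.81928,1.12895) → ×s → (-5.92391,1.38772) → (-5.92,1.39)
v2: (-3,1.5) → rotate → (-3.34003,-0.30695) → ×s → (-4.10560,-0.37730) → (-4.11,-0.38)
v3: (-1,-4) → rotate → (1.25901,-3.92618) → ×s → (1.54759,-4.82610) → (1.55,-4.83)
v4: (2,2.5) → rotate → (0.38152,3.17875) → ×s → (0.46897,3.90735) → (0.47,3.91)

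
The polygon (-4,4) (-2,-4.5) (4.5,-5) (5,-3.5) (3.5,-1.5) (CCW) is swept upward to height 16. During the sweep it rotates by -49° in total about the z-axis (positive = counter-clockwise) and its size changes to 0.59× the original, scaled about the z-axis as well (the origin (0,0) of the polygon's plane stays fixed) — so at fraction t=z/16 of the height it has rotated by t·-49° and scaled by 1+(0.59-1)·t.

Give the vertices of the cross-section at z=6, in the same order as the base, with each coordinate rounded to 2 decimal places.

Cross-section at z=6: (-2.15,4.28) (-2.81,-3.08) (2.28,-5.22) (3.08,-4.14) (2.41,-2.14)

t = z/height = 6/16 = 0.375
s = 1 + (scale-1)·z/height = 1 + (0.59-1)·6/16 = 0.846250
θ = twist·z/height = -49°·6/16 = -18.3750° = -0.320704 rad
cos θ = 0.949014, sin θ = -0.315235 (intermediates below are computed at full precision and shown rounded to 5 d.p.)
v1: (-4,4) → rotate → (-2.53511,5.05699) → ×s → (-2.14534,4.27948) → (-2.15,4.28)
v2: (-2,-4.5) → rotate → (-3.31658,-3.64009) → ×s → (-2.80666,-3.08043) → (-2.81,-3.08)
v3: (4.5,-5) → rotate → (2.69439,-6.16363) → ×s → (2.28012,-5.21597) → (2.28,-5.22)
v4: (5,-3.5) → rotate → (3.64175,-4.89772) → ×s → (3.08183,-4.14470) → (3.08,-4.14)
v5: (3.5,-1.5) → rotate → (2.84870,-2.52684) → ×s → (2.41071,-2.13834) → (2.41,-2.14)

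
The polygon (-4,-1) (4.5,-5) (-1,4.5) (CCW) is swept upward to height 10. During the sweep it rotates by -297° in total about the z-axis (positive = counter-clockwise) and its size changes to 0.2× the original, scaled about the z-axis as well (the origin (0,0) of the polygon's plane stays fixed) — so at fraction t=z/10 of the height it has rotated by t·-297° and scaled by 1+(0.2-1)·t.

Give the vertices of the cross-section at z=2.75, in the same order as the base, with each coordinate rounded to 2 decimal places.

t = z/height = 2.75/10 = 0.275
s = 1 + (scale-1)·z/height = 1 + (0.2-1)·2.75/10 = 0.780000
θ = twist·z/height = -297°·2.75/10 = -81.6750° = -1.425498 rad
cos θ = 0.144788, sin θ = -0.989463 (intermediates below are computed at full precision and shown rounded to 5 d.p.)
v1: (-4,-1) → rotate → (-1.56861,3.81306) → ×s → (-1.22352,2.97419) → (-1.22,2.97)
v2: (4.5,-5) → rotate → (-4.29577,-5.17652) → ×s → (-3.35070,-4.03769) → (-3.35,-4.04)
v3: (-1,4.5) → rotate → (4.30779,1.64101) → ×s → (3.36008,1.27999) → (3.36,1.28)

Cross-section at z=2.75: (-1.22,2.97) (-3.35,-4.04) (3.36,1.28)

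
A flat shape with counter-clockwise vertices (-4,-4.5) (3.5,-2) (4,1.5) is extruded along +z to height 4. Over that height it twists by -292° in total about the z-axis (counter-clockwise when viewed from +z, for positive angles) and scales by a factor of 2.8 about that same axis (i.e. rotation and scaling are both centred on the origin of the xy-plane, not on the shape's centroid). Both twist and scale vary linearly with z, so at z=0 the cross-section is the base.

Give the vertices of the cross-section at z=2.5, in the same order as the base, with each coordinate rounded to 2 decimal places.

t = z/height = 2.5/4 = 0.625
s = 1 + (scale-1)·z/height = 1 + (2.8-1)·2.5/4 = 2.125000
θ = twist·z/height = -292°·2.5/4 = -182.5000° = -3.185226 rad
cos θ = -0.999048, sin θ = 0.043619 (intermediates below are computed at full precision and shown rounded to 5 d.p.)
v1: (-4,-4.5) → rotate → (4.19248,4.32124) → ×s → (8.90902,9.18263) → (8.91,9.18)
v2: (3.5,-2) → rotate → (-3.40943,2.15076) → ×s → (-7.24504,4.57037) → (-7.25,4.57)
v3: (4,1.5) → rotate → (-4.06162,-1.32409) → ×s → (-8.63095,-2.81370) → (-8.63,-2.81)

Cross-section at z=2.5: (8.91,9.18) (-7.25,4.57) (-8.63,-2.81)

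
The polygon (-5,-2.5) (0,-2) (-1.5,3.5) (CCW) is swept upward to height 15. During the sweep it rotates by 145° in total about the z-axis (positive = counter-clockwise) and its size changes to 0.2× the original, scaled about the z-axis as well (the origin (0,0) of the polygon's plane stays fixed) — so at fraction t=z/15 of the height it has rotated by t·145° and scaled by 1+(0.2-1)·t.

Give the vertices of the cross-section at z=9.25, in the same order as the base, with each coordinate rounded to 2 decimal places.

t = z/height = 9.25/15 = 0.616667
s = 1 + (scale-1)·z/height = 1 + (0.2-1)·9.25/15 = 0.506667
θ = twist·z/height = 145°·9.25/15 = 89.4167° = 1.560615 rad
cos θ = 0.010181, sin θ = 0.999948 (intermediates below are computed at full precision and shown rounded to 5 d.p.)
v1: (-5,-2.5) → rotate → (2.44897,-5.02519) → ×s → (1.24081,-2.54610) → (1.24,-2.55)
v2: (0,-2) → rotate → (1.99990,-0.02036) → ×s → (1.01328,-0.01032) → (1.01,-0.01)
v3: (-1.5,3.5) → rotate → (-3.51509,-1.46429) → ×s → (-1.78098,-0.74191) → (-1.78,-0.74)

Cross-section at z=9.25: (1.24,-2.55) (1.01,-0.01) (-1.78,-0.74)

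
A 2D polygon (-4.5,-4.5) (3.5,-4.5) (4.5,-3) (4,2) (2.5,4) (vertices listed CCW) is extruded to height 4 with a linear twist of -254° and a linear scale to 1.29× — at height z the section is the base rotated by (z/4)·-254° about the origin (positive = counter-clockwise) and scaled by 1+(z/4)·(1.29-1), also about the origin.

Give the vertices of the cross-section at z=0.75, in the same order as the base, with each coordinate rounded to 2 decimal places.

Cross-section at z=0.75: (-6.70,0.31) (-1.02,-5.92) (0.86,-5.64) (4.40,-1.69) (4.89,0.90)

t = z/height = 0.75/4 = 0.1875
s = 1 + (scale-1)·z/height = 1 + (1.29-1)·0.75/4 = 1.054375
θ = twist·z/height = -254°·0.75/4 = -47.6250° = -0.831213 rad
cos θ = 0.673980, sin θ = -0.738749 (intermediates below are computed at full precision and shown rounded to 5 d.p.)
v1: (-4.5,-4.5) → rotate → (-6.35728,0.29146) → ×s → (-6.70296,0.30731) → (-6.70,0.31)
v2: (3.5,-4.5) → rotate → (-0.96544,-5.61853) → ×s → (-1.01794,-5.92404) → (-1.02,-5.92)
v3: (4.5,-3) → rotate → (0.81666,-5.34631) → ×s → (0.86107,-5.63702) → (0.86,-5.64)
v4: (4,2) → rotate → (4.17342,-1.60704) → ×s → (4.40035,-1.69442) → (4.40,-1.69)
v5: (2.5,4) → rotate → (4.63995,0.84905) → ×s → (4.89225,0.89521) → (4.89,0.90)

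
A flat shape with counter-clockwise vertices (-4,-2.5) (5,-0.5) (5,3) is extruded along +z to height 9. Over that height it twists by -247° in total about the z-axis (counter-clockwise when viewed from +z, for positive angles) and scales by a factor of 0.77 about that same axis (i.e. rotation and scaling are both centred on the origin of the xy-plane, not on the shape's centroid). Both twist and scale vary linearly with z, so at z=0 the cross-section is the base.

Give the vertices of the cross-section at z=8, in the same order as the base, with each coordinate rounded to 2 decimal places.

t = z/height = 8/9 = 0.888889
s = 1 + (scale-1)·z/height = 1 + (0.77-1)·8/9 = 0.795556
θ = twist·z/height = -247°·8/9 = -219.5556° = -3.831967 rad
cos θ = -0.771007, sin θ = 0.636826 (intermediates below are computed at full precision and shown rounded to 5 d.p.)
v1: (-4,-2.5) → rotate → (4.67610,-0.61979) → ×s → (3.72009,-0.49307) → (3.72,-0.49)
v2: (5,-0.5) → rotate → (-3.53662,3.56963) → ×s → (-2.81358,2.83984) → (-2.81,2.84)
v3: (5,3) → rotate → (-5.76552,0.87111) → ×s → (-4.58679,0.69301) → (-4.59,0.69)

Cross-section at z=8: (3.72,-0.49) (-2.81,2.84) (-4.59,0.69)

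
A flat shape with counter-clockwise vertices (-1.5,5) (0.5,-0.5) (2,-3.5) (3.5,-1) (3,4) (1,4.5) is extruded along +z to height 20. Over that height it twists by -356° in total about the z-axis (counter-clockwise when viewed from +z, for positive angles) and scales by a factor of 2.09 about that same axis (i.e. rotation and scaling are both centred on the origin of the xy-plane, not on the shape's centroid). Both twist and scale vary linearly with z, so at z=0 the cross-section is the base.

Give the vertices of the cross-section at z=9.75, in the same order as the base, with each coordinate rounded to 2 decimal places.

t = z/height = 9.75/20 = 0.4875
s = 1 + (scale-1)·z/height = 1 + (2.09-1)·9.75/20 = 1.531375
θ = twist·z/height = -356°·9.75/20 = -173.5500° = -3.029019 rad
cos θ = -0.993670, sin θ = -0.112336 (intermediates below are computed at full precision and shown rounded to 5 d.p.)
v1: (-1.5,5) → rotate → (2.05219,-4.79985) → ×s → (3.14267,-7.35037) → (3.14,-7.35)
v2: (0.5,-0.5) → rotate → (-0.55300,0.44067) → ×s → (-0.84686,0.67483) → (-0.85,0.67)
v3: (2,-3.5) → rotate → (-2.38052,3.25317) → ×s → (-3.64546,4.98183) → (-3.65,4.98)
v4: (3.5,-1) → rotate → (-3.59018,0.60049) → ×s → (-5.49792,0.91958) → (-5.50,0.92)
v5: (3,4) → rotate → (-2.53167,-4.31169) → ×s → (-3.87693,-6.60281) → (-3.88,-6.60)
v6: (1,4.5) → rotate → (-0.48816,-4.58385) → ×s → (-0.74755,-7.01960) → (-0.75,-7.02)

Cross-section at z=9.75: (3.14,-7.35) (-0.85,0.67) (-3.65,4.98) (-5.50,0.92) (-3.88,-6.60) (-0.75,-7.02)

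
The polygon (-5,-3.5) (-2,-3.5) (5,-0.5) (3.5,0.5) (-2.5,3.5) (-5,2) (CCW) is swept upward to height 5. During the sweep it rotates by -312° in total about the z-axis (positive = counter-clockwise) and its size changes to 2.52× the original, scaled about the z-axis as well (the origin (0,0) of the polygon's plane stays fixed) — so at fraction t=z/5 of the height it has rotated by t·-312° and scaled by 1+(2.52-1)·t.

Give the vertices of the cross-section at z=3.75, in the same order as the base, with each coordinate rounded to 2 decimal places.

t = z/height = 3.75/5 = 0.75
s = 1 + (scale-1)·z/height = 1 + (2.52-1)·3.75/5 = 2.140000
θ = twist·z/height = -312°·3.75/5 = -234.0000° = -4.084070 rad
cos θ = -0.587785, sin θ = 0.809017 (intermediates below are computed at full precision and shown rounded to 5 d.p.)
v1: (-5,-3.5) → rotate → (5.77049,-1.98784) → ×s → (12.34884,-4.25397) → (12.35,-4.25)
v2: (-2,-3.5) → rotate → (4.00713,0.43921) → ×s → (8.57526,0.93992) → (8.58,0.94)
v3: (5,-0.5) → rotate → (-2.53442,4.33898) → ×s → (-5.42365,9.28541) → (-5.42,9.29)
v4: (3.5,0.5) → rotate → (-2.46176,2.53767) → ×s → (-5.26816,5.43061) → (-5.27,5.43)
v5: (-2.5,3.5) → rotate → (-1.36210,-4.07979) → ×s → (-2.91489,-8.73075) → (-2.91,-8.73)
v6: (-5,2) → rotate → (1.32089,-5.22066) → ×s → (2.82671,-11.17220) → (2.83,-11.17)

Cross-section at z=3.75: (12.35,-4.25) (8.58,0.94) (-5.42,9.29) (-5.27,5.43) (-2.91,-8.73) (2.83,-11.17)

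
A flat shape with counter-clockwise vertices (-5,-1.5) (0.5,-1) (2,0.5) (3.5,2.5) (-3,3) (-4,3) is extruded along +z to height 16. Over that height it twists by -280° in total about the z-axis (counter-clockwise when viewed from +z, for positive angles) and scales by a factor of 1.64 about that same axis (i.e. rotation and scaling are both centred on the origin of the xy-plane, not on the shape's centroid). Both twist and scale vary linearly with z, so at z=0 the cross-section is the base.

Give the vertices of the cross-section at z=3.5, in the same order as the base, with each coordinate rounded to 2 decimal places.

t = z/height = 3.5/16 = 0.21875
s = 1 + (scale-1)·z/height = 1 + (1.64-1)·3.5/16 = 1.140000
θ = twist·z/height = -280°·3.5/16 = -61.2500° = -1.069014 rad
cos θ = 0.480989, sin θ = -0.876727 (intermediates below are computed at full precision and shown rounded to 5 d.p.)
v1: (-5,-1.5) → rotate → (-3.72003,3.66215) → ×s → (-4.24084,4.17485) → (-4.24,4.17)
v2: (0.5,-1) → rotate → (-0.63623,-0.91935) → ×s → (-0.72530,-1.04806) → (-0.73,-1.05)
v3: (2,0.5) → rotate → (1.40034,-1.51296) → ×s → (1.59639,-1.72477) → (1.60,-1.72)
v4: (3.5,2.5) → rotate → (3.87528,-1.86607) → ×s → (4.41782,-2.12732) → (4.42,-2.13)
v5: (-3,3) → rotate → (1.18721,4.07315) → ×s → (1.35342,4.64339) → (1.35,4.64)
v6: (-4,3) → rotate → (0.70623,4.94987) → ×s → (0.80510,5.64286) → (0.81,5.64)

Cross-section at z=3.5: (-4.24,4.17) (-0.73,-1.05) (1.60,-1.72) (4.42,-2.13) (1.35,4.64) (0.81,5.64)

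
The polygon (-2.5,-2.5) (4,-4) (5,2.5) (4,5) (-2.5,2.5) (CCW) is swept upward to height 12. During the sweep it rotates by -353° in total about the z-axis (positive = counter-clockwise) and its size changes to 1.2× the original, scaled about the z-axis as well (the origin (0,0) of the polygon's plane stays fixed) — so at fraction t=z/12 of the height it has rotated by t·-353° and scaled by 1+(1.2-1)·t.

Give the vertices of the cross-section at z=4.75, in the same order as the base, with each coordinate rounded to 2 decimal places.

Cross-section at z=4.75: (0.31,3.80) (-6.08,0.50) (-2.37,-5.55) (0.19,-6.91) (3.80,-0.31)

t = z/height = 4.75/12 = 0.395833
s = 1 + (scale-1)·z/height = 1 + (1.2-1)·4.75/12 = 1.079167
θ = twist·z/height = -353°·4.75/12 = -139.7292° = -2.438734 rad
cos θ = -0.762997, sin θ = -0.646401 (intermediates below are computed at full precision and shown rounded to 5 d.p.)
v1: (-2.5,-2.5) → rotate → (0.29149,3.52350) → ×s → (0.31457,3.80244) → (0.31,3.80)
v2: (4,-4) → rotate → (-5.63760,0.46638) → ×s → (-6.08391,0.50331) → (-6.08,0.50)
v3: (5,2.5) → rotate → (-2.19898,-5.13950) → ×s → (-2.37307,-5.54638) → (-2.37,-5.55)
v4: (4,5) → rotate → (0.18002,-6.40059) → ×s → (0.19427,-6.90731) → (0.19,-6.91)
v5: (-2.5,2.5) → rotate → (3.52350,-0.29149) → ×s → (3.80244,-0.31457) → (3.80,-0.31)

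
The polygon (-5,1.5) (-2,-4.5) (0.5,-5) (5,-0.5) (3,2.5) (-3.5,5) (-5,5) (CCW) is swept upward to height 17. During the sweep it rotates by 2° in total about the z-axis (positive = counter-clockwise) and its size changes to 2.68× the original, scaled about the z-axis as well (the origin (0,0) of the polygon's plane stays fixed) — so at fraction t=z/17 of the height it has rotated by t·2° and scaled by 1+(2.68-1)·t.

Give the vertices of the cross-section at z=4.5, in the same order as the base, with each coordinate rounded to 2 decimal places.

t = z/height = 4.5/17 = 0.264706
s = 1 + (scale-1)·z/height = 1 + (2.68-1)·4.5/17 = 1.444706
θ = twist·z/height = 2°·4.5/17 = 0.5294° = 0.009240 rad
cos θ = 0.999957, sin θ = 0.009240 (intermediates below are computed at full precision and shown rounded to 5 d.p.)
v1: (-5,1.5) → rotate → (-5.01365,1.45374) → ×s → (-7.24324,2.10022) → (-7.24,2.10)
v2: (-2,-4.5) → rotate → (-1.95834,-4.51829) → ×s → (-2.82922,-6.52760) → (-2.83,-6.53)
v3: (0.5,-5) → rotate → (0.54618,-4.99517) → ×s → (0.78907,-7.21655) → (0.79,-7.22)
v4: (5,-0.5) → rotate → (5.00441,-0.45378) → ×s → (7.22990,-0.65558) → (7.23,-0.66)
v5: (3,2.5) → rotate → (2.97677,2.52761) → ×s → (4.30056,3.65166) → (4.30,3.65)
v6: (-3.5,5) → rotate → (-3.54605,4.96745) → ×s → (-5.12300,7.17650) → (-5.12,7.18)
v7: (-5,5) → rotate → (-5.04599,4.95359) → ×s → (-7.28997,7.15648) → (-7.29,7.16)

Cross-section at z=4.5: (-7.24,2.10) (-2.83,-6.53) (0.79,-7.22) (7.23,-0.66) (4.30,3.65) (-5.12,7.18) (-7.29,7.16)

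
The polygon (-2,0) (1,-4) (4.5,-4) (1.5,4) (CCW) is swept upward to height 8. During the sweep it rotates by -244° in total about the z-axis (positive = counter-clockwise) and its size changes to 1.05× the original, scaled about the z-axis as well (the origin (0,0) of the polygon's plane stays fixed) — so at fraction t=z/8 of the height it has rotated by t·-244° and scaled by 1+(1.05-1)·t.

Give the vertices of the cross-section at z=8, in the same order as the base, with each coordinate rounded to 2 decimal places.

Cross-section at z=8: (0.92,-1.89) (3.31,2.78) (1.70,6.09) (-4.47,-0.43)

t = z/height = 8/8 = 1
s = 1 + (scale-1)·z/height = 1 + (1.05-1)·8/8 = 1.050000
θ = twist·z/height = -244°·8/8 = -244.0000° = -4.258603 rad
cos θ = -0.438371, sin θ = 0.898794 (intermediates below are computed at full precision and shown rounded to 5 d.p.)
v1: (-2,0) → rotate → (0.87674,-1.79759) → ×s → (0.92058,-1.88747) → (0.92,-1.89)
v2: (1,-4) → rotate → (3.15681,2.65228) → ×s → (3.31465,2.78489) → (3.31,2.78)
v3: (4.5,-4) → rotate → (1.62251,5.79806) → ×s → (1.70363,6.08796) → (1.70,6.09)
v4: (1.5,4) → rotate → (-4.25273,-0.40529) → ×s → (-4.46537,-0.42556) → (-4.47,-0.43)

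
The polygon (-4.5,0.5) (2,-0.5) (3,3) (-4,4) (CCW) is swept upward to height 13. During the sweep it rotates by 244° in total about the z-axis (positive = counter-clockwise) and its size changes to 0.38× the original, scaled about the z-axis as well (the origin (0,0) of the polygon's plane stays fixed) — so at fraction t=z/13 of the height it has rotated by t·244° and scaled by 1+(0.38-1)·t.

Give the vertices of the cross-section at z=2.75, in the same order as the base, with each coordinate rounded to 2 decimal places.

Cross-section at z=2.75: (-2.77,-2.79) (1.42,1.09) (-0.42,3.66) (-4.88,-0.57)

t = z/height = 2.75/13 = 0.211538
s = 1 + (scale-1)·z/height = 1 + (0.38-1)·2.75/13 = 0.868846
θ = twist·z/height = 244°·2.75/13 = 51.6154° = 0.900858 rad
cos θ = 0.620937, sin θ = 0.783860 (intermediates below are computed at full precision and shown rounded to 5 d.p.)
v1: (-4.5,0.5) → rotate → (-3.18615,-3.21690) → ×s → (-2.76827,-2.79499) → (-2.77,-2.79)
v2: (2,-0.5) → rotate → (1.63380,1.25725) → ×s → (1.41952,1.09236) → (1.42,1.09)
v3: (3,3) → rotate → (-0.48877,4.21439) → ×s → (-0.42466,3.66166) → (-0.42,3.66)
v4: (-4,4) → rotate → (-5.61919,-0.65169) → ×s → (-4.88221,-0.56622) → (-4.88,-0.57)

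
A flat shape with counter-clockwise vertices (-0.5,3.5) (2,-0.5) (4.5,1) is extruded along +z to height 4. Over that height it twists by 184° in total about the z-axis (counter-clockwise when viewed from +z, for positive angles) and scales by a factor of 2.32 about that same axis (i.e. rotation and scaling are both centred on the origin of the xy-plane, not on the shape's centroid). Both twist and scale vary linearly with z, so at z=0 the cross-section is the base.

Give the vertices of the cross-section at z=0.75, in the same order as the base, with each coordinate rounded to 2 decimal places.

Cross-section at z=0.75: (-2.99,3.25) (2.41,0.90) (3.92,4.21)

t = z/height = 0.75/4 = 0.1875
s = 1 + (scale-1)·z/height = 1 + (2.32-1)·0.75/4 = 1.247500
θ = twist·z/height = 184°·0.75/4 = 34.5000° = 0.602139 rad
cos θ = 0.824126, sin θ = 0.566406 (intermediates below are computed at full precision and shown rounded to 5 d.p.)
v1: (-0.5,3.5) → rotate → (-2.39448,2.60124) → ×s → (-2.98712,3.24505) → (-2.99,3.25)
v2: (2,-0.5) → rotate → (1.93146,0.72075) → ×s → (2.40949,0.89913) → (2.41,0.90)
v3: (4.5,1) → rotate → (3.14216,3.37295) → ×s → (3.91985,4.20776) → (3.92,4.21)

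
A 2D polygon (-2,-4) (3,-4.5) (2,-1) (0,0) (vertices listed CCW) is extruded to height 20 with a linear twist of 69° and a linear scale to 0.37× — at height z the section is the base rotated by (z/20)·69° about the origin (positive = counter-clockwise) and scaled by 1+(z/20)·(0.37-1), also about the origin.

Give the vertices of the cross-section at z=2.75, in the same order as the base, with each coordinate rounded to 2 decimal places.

Cross-section at z=2.75: (-1.20,-3.90) (3.38,-3.60) (1.95,-0.60) (0.00,0.00)

t = z/height = 2.75/20 = 0.1375
s = 1 + (scale-1)·z/height = 1 + (0.37-1)·2.75/20 = 0.913375
θ = twist·z/height = 69°·2.75/20 = 9.4875° = 0.165588 rad
cos θ = 0.986322, sin θ = 0.164832 (intermediates below are computed at full precision and shown rounded to 5 d.p.)
v1: (-2,-4) → rotate → (-1.31331,-4.27495) → ×s → (-1.19955,-3.90463) → (-1.20,-3.90)
v2: (3,-4.5) → rotate → (3.70071,-3.94395) → ×s → (3.38014,-3.60231) → (3.38,-3.60)
v3: (2,-1) → rotate → (2.13748,-0.65666) → ×s → (1.95232,-0.59977) → (1.95,-0.60)
v4: (0,0) → rotate → (0.00000,0.00000) → ×s → (0.00000,0.00000) → (0.00,0.00)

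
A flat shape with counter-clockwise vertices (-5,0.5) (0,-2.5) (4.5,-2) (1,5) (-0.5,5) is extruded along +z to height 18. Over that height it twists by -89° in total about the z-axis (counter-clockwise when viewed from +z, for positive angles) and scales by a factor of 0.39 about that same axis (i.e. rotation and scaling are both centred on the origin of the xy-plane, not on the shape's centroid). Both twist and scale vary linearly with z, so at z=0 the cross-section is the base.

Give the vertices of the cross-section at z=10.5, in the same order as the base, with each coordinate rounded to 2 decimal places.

t = z/height = 10.5/18 = 0.583333
s = 1 + (scale-1)·z/height = 1 + (0.39-1)·10.5/18 = 0.644167
θ = twist·z/height = -89°·10.5/18 = -51.9167° = -0.906117 rad
cos θ = 0.616807, sin θ = -0.787114 (intermediates below are computed at full precision and shown rounded to 5 d.p.)
v1: (-5,0.5) → rotate → (-2.69048,4.24398) → ×s → (-1.73312,2.73383) → (-1.73,2.73)
v2: (0,-2.5) → rotate → (-1.96779,-1.54202) → ×s → (-1.26758,-0.99332) → (-1.27,-0.99)
v3: (4.5,-2) → rotate → (1.20140,-4.77563) → ×s → (0.77390,-3.07630) → (0.77,-3.08)
v4: (1,5) → rotate → (4.55238,2.29692) → ×s → (2.93249,1.47960) → (2.93,1.48)
v5: (-0.5,5) → rotate → (3.62717,3.47759) → ×s → (2.33650,2.24015) → (2.34,2.24)

Cross-section at z=10.5: (-1.73,2.73) (-1.27,-0.99) (0.77,-3.08) (2.93,1.48) (2.34,2.24)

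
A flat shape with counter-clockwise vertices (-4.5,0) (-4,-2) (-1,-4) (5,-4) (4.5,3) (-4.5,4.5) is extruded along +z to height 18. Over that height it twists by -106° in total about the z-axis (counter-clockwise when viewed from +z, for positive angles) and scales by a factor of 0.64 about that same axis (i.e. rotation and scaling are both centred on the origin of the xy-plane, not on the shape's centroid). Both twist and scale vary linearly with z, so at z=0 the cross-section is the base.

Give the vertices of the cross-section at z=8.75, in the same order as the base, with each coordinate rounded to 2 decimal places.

t = z/height = 8.75/18 = 0.486111
s = 1 + (scale-1)·z/height = 1 + (0.64-1)·8.75/18 = 0.825000
θ = twist·z/height = -106°·8.75/18 = -51.5278° = -0.899329 rad
cos θ = 0.622135, sin θ = -0.782910 (intermediates below are computed at full precision and shown rounded to 5 d.p.)
v1: (-4.5,0) → rotate → (-2.79961,3.52309) → ×s → (-2.30968,2.90655) → (-2.31,2.91)
v2: (-4,-2) → rotate → (-4.05436,1.88737) → ×s → (-3.34485,1.55708) → (-3.34,1.56)
v3: (-1,-4) → rotate → (-3.75377,-1.70563) → ×s → (-3.09686,-1.40715) → (-3.10,-1.41)
v4: (5,-4) → rotate → (-0.02096,-6.40309) → ×s → (-0.01730,-5.28255) → (-0.02,-5.28)
v5: (4.5,3) → rotate → (5.14834,-1.65669) → ×s → (4.24738,-1.36677) → (4.25,-1.37)
v6: (-4.5,4.5) → rotate → (0.72349,6.32270) → ×s → (0.59688,5.21623) → (0.60,5.22)

Cross-section at z=8.75: (-2.31,2.91) (-3.34,1.56) (-3.10,-1.41) (-0.02,-5.28) (4.25,-1.37) (0.60,5.22)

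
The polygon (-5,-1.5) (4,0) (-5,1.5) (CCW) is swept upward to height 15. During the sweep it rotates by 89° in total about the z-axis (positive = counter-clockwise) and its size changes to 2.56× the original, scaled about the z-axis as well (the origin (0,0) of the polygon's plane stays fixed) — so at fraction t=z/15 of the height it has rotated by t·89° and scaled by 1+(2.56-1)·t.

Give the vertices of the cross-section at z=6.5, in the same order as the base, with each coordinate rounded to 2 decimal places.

Cross-section at z=6.5: (-4.98,-7.19) (5.24,4.18) (-8.12,-3.26)

t = z/height = 6.5/15 = 0.433333
s = 1 + (scale-1)·z/height = 1 + (2.56-1)·6.5/15 = 1.676000
θ = twist·z/height = 89°·6.5/15 = 38.5667° = 0.673115 rad
cos θ = 0.781883, sin θ = 0.623425 (intermediates below are computed at full precision and shown rounded to 5 d.p.)
v1: (-5,-1.5) → rotate → (-2.97428,-4.28995) → ×s → (-4.98489,-7.18995) → (-4.98,-7.19)
v2: (4,0) → rotate → (3.12753,2.49370) → ×s → (5.24175,4.17944) → (5.24,4.18)
v3: (-5,1.5) → rotate → (-4.84455,-1.94430) → ×s → (-8.11947,-3.25865) → (-8.12,-3.26)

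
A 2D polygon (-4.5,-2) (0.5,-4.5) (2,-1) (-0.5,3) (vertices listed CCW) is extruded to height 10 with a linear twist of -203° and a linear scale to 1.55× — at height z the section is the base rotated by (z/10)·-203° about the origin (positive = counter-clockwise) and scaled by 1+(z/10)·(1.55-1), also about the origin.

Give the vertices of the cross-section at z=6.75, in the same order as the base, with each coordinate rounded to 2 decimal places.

Cross-section at z=6.75: (2.65,6.21) (-4.71,4.05) (-2.94,-0.87) (3.31,-2.54)

t = z/height = 6.75/10 = 0.675
s = 1 + (scale-1)·z/height = 1 + (1.55-1)·6.75/10 = 1.371250
θ = twist·z/height = -203°·6.75/10 = -137.0250° = -2.391537 rad
cos θ = -0.731651, sin θ = -0.681679 (intermediates below are computed at full precision and shown rounded to 5 d.p.)
v1: (-4.5,-2) → rotate → (1.92907,4.53086) → ×s → (2.64524,6.21294) → (2.65,6.21)
v2: (0.5,-4.5) → rotate → (-3.43338,2.95159) → ×s → (-4.70802,4.04737) → (-4.71,4.05)
v3: (2,-1) → rotate → (-2.14498,-0.63171) → ×s → (-2.94131,-0.86623) → (-2.94,-0.87)
v4: (-0.5,3) → rotate → (2.41086,-1.85411) → ×s → (3.30590,-2.54245) → (3.31,-2.54)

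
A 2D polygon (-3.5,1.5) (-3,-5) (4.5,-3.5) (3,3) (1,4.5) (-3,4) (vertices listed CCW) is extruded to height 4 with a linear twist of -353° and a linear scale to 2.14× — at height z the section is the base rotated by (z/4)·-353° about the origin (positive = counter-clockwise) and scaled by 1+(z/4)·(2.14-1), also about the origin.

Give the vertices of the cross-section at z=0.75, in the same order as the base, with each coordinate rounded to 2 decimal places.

Cross-section at z=0.75: (-0.05,4.62) (-7.02,0.88) (-1.68,-6.71) (4.80,-1.86) (5.49,1.09) (2.97,5.29)

t = z/height = 0.75/4 = 0.1875
s = 1 + (scale-1)·z/height = 1 + (2.14-1)·0.75/4 = 1.213750
θ = twist·z/height = -353°·0.75/4 = -66.1875° = -1.155190 rad
cos θ = 0.403745, sin θ = -0.914872 (intermediates below are computed at full precision and shown rounded to 5 d.p.)
v1: (-3.5,1.5) → rotate → (-0.04080,3.80767) → ×s → (-0.04952,4.62156) → (-0.05,4.62)
v2: (-3,-5) → rotate → (-5.78559,0.72589) → ×s → (-7.02226,0.88105) → (-7.02,0.88)
v3: (4.5,-3.5) → rotate → (-1.38520,-5.53003) → ×s → (-1.68128,-6.71207) → (-1.68,-6.71)
v4: (3,3) → rotate → (3.95585,-1.53338) → ×s → (4.80141,-1.86114) → (4.80,-1.86)
v5: (1,4.5) → rotate → (4.52067,0.90198) → ×s → (5.48696,1.09478) → (5.49,1.09)
v6: (-3,4) → rotate → (2.44825,4.35959) → ×s → (2.97157,5.29146) → (2.97,5.29)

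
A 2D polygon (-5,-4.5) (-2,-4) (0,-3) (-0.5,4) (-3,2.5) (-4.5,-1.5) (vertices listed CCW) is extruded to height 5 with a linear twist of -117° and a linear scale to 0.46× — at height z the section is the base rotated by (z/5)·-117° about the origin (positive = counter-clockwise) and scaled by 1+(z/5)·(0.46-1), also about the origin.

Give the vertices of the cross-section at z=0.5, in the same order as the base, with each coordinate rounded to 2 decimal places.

Cross-section at z=0.5: (-5.49,-3.21) (-2.62,-3.32) (-0.58,-2.78) (0.30,3.80) (-2.30,2.89) (-4.46,-0.53)

t = z/height = 0.5/5 = 0.1
s = 1 + (scale-1)·z/height = 1 + (0.46-1)·0.5/5 = 0.946000
θ = twist·z/height = -117°·0.5/5 = -11.7000° = -0.204204 rad
cos θ = 0.979223, sin θ = -0.202787 (intermediates below are computed at full precision and shown rounded to 5 d.p.)
v1: (-5,-4.5) → rotate → (-5.80866,-3.39257) → ×s → (-5.49499,-3.20937) → (-5.49,-3.21)
v2: (-2,-4) → rotate → (-2.76959,-3.51132) → ×s → (-2.62004,-3.32171) → (-2.62,-3.32)
v3: (0,-3) → rotate → (-0.60836,-2.93767) → ×s → (-0.57551,-2.77903) → (-0.58,-2.78)
v4: (-0.5,4) → rotate → (0.32154,4.01828) → ×s → (0.30417,3.80130) → (0.30,3.80)
v5: (-3,2.5) → rotate → (-2.43070,3.05642) → ×s → (-2.29944,2.89137) → (-2.30,2.89)
v6: (-4.5,-1.5) → rotate → (-4.71068,-0.55629) → ×s → (-4.45631,-0.52625) → (-4.46,-0.53)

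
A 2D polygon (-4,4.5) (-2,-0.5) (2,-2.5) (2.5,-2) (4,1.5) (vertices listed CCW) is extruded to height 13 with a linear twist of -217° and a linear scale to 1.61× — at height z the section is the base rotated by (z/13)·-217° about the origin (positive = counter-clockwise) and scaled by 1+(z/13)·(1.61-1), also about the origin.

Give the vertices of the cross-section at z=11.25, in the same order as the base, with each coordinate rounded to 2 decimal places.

Cross-section at z=11.25: (5.12,-7.64) (3.13,0.34) (-2.51,4.20) (-3.37,3.55) (-6.37,-1.44)

t = z/height = 11.25/13 = 0.865385
s = 1 + (scale-1)·z/height = 1 + (1.61-1)·11.25/13 = 1.527885
θ = twist·z/height = -217°·11.25/13 = -187.7885° = -3.277527 rad
cos θ = -0.990775, sin θ = 0.135516 (intermediates below are computed at full precision and shown rounded to 5 d.p.)
v1: (-4,4.5) → rotate → (3.35328,-5.00055) → ×s → (5.12342,-7.64027) → (5.12,-7.64)
v2: (-2,-0.5) → rotate → (2.04931,0.22436) → ×s → (3.13111,0.34279) → (3.13,0.34)
v3: (2,-2.5) → rotate → (-1.64276,2.74797) → ×s → (-2.50995,4.19858) → (-2.51,4.20)
v4: (2.5,-2) → rotate → (-2.20591,2.32034) → ×s → (-3.37037,3.54521) → (-3.37,3.55)
v5: (4,1.5) → rotate → (-4.16637,-0.94410) → ×s → (-6.36574,-1.44247) → (-6.37,-1.44)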